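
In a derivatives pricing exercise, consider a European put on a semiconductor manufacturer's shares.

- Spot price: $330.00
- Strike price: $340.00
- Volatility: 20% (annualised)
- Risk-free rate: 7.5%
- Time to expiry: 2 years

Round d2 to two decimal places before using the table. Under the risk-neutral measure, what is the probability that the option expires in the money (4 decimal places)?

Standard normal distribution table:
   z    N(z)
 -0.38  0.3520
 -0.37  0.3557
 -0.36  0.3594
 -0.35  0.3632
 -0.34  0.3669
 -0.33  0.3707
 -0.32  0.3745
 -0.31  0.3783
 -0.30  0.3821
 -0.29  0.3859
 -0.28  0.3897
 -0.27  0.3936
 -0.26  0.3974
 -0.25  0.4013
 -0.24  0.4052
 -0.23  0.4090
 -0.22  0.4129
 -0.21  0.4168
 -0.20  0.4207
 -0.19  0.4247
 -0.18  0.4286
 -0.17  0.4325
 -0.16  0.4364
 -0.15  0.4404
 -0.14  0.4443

0.3897

T = 2;  σ√T = 0.2828
d₁ = [ln(330/340) + (0.075 + 0.2²/2)·2] / 0.2828 = [-0.0299 + 0.1900] / 0.2828 = 0.5662 → 0.57
d₂ = d₁ − σ√T = 0.5662 − 0.2828 = 0.2834 → 0.28
Risk-neutral Pr[S_T < K] = N(−d₂) = N(-0.28) = 0.3897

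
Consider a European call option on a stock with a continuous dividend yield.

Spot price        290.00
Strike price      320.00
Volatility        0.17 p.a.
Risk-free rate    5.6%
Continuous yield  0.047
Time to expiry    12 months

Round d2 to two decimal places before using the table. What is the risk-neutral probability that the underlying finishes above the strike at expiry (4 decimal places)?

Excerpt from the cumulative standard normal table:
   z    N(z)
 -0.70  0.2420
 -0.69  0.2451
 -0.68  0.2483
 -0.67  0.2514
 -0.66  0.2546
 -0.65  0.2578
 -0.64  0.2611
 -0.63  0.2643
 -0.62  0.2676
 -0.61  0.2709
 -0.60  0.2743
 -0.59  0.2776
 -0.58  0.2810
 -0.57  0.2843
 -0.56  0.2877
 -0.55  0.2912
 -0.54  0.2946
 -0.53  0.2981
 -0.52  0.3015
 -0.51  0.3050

σ√T = 0.17·√1 = 0.1700
d₁ = [ln(290/320) + (0.056 − 0.047 + ½·0.17²)·1] / (σ√T) = (-0.0984 + 0.0235) / 0.1700 = -0.4411 → -0.44
d₂ = -0.4411 − 0.1700 = -0.6111 → -0.61
Pr(exercise) under Q = N(d₂) = 0.2709

0.2709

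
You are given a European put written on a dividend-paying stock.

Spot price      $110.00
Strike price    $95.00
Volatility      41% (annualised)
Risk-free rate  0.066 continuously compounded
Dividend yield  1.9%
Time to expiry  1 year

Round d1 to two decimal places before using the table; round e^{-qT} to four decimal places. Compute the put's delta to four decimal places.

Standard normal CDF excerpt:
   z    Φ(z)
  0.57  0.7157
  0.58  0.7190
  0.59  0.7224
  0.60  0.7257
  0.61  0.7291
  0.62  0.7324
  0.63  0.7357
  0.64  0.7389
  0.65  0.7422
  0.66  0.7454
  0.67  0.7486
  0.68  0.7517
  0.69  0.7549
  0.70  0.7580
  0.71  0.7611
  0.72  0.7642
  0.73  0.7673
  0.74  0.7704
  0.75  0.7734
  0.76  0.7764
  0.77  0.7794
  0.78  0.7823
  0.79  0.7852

-0.2436

T = 1;  σ√T = 0.4100
ln(S/K) + (r − q + σ²/2)T = ln(110/95) + (0.066 − 0.019 + 0.41²/2)·1 = 0.1466 + 0.1310 = 0.2777
d₁ = 0.2777 / 0.4100 = 0.6772 ≈ 0.68
N(d₁) = N(0.68) = 0.7517
Δ_put = exp(−qT)·(N(d₁) − 1) = 0.9812·(0.7517 − 1) = -0.2436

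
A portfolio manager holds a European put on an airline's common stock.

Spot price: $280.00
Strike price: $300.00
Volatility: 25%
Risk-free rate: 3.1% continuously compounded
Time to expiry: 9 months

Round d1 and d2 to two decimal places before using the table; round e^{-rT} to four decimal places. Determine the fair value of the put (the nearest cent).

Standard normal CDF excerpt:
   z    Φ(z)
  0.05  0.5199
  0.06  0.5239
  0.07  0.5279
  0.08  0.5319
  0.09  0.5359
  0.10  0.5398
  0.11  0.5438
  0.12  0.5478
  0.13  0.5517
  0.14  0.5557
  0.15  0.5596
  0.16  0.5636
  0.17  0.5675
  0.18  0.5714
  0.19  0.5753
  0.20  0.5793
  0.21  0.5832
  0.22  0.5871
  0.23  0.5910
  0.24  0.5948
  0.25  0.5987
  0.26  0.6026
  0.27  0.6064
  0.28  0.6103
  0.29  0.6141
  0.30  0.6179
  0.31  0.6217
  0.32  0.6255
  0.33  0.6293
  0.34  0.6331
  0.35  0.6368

T = 0.75;  σ√T = 0.2165
d₁ = [ln(280/300) + (0.031 + 0.25²/2)·0.75] / 0.2165 = [-0.0690 + 0.0467] / 0.2165 = -0.1030 → -0.10
d₂ = d₁ − σ√T = -0.1030 − 0.2165 = -0.3195 → -0.32
exp(−rT) = exp(−0.031·0.75) = 0.9770
P = 300·0.9770·N(0.32) − 280·N(0.10) = 300·0.9770·0.6255 − 280·0.5398 = 183.3340 − 151.1440 = 32.1900

$32.19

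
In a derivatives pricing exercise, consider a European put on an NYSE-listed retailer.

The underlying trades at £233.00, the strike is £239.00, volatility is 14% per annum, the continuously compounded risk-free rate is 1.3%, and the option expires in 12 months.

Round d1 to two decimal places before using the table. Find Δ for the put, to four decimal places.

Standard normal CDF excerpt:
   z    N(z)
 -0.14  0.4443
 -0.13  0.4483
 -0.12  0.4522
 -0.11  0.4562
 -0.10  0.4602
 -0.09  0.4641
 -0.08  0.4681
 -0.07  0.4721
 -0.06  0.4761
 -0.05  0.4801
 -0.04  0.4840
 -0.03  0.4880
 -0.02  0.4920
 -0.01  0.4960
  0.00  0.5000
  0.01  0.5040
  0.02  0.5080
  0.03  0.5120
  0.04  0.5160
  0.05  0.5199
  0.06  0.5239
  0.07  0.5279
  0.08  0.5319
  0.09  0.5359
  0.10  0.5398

T = 1;  σ√T = 0.1400
d₁ = [ln(233/239) + (0.013 + 0.14²/2)·1] / 0.1400 = [-0.0254 + 0.0228] / 0.1400 = -0.0188 ⇒ -0.02
N(d₁) = N(-0.02) = 0.4920
Δ_put = N(d₁) − 1 = 0.4920 − 1 = -0.5080

-0.5080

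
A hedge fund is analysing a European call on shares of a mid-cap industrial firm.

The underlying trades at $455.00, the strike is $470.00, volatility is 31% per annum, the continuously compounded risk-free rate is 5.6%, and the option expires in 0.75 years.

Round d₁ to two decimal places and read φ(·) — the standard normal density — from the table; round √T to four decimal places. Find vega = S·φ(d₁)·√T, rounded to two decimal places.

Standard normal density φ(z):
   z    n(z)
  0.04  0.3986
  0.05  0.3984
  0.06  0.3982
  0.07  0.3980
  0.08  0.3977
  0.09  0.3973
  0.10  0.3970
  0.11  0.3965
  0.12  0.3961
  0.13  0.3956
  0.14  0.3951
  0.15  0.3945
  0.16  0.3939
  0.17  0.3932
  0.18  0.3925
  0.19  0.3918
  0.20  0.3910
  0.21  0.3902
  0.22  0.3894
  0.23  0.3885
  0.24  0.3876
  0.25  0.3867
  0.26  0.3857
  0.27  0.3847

T = 0.75;  σ√T = 0.2685
d₁ = [ln(455/470) + (0.056 + ½·0.31²)·0.75] / (σ√T) = (-0.0324 + 0.0780) / 0.2685 = 0.1699 → 0.17
√T = √0.75 = 0.8660
φ(d₁) = φ(0.17) = 0.3932
vega = S·φ(d₁)·√T = 455·0.3932·0.8660 = 154.9326
(The put has the same vega.)

154.93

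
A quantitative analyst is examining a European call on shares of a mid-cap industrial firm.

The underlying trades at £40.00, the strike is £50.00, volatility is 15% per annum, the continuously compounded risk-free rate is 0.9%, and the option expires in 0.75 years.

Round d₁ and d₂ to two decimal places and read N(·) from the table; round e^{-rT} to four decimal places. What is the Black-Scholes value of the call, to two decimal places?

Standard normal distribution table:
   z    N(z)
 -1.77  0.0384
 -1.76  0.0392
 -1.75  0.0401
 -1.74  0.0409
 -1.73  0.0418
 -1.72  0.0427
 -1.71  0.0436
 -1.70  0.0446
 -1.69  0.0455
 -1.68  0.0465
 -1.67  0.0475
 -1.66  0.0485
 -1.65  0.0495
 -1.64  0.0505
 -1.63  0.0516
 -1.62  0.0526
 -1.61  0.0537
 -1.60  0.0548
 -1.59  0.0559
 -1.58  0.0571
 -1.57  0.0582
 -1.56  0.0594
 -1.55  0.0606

£0.12

σ√T = 0.15 × 0.8660 = 0.1299
ln(S/K) + (r + σ²/2)T = ln(40/50) + (0.009 + 0.15²/2)·0.75 = -0.2231 + 0.0152 = -0.2080
d₁ = -0.2080 / 0.1299 = -1.6008 ≈ -1.60
d₂ = d₁ − σ√T = -1.6008 − 0.1299 = -1.7308 ≈ -1.73
e^(−rT) = e^(−0.009·0.75) = 0.9933
N(d₁) = N(-1.60) = 0.0548;  N(d₂) = N(-1.73) = 0.0418
C = 40·0.0548 − 50·0.9933·0.0418 = 2.1920 − 2.0760 = 0.1160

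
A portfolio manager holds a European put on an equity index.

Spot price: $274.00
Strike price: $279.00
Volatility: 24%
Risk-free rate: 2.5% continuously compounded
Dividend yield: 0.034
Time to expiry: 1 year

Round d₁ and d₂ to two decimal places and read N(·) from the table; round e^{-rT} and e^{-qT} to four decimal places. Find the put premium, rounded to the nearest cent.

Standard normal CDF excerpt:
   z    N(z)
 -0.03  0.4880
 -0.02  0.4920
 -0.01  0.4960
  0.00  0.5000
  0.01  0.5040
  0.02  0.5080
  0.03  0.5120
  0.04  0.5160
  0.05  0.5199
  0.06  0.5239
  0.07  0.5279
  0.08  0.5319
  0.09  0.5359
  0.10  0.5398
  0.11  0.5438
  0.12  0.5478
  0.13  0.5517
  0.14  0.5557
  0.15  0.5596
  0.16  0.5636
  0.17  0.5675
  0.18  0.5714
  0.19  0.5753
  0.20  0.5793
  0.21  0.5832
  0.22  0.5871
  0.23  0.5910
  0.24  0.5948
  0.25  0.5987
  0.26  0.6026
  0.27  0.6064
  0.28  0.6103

$29.45

σ√T = 0.24·√1 = 0.2400
d₁ = [ln(274/279) + (0.025 − 0.034 + 0.24²/2)·1] / 0.2400 = [-0.0181 + 0.0198] / 0.2400 = 0.0072 which rounds to 0.01
d₂ = d₁ − σ√T = 0.0072 − 0.2400 = -0.2328 which rounds to -0.23
e^(−qT) = e^(−0.034·1) = 0.9666;  e^(−rT) = e^(−0.025·1) = 0.9753
N(−d₂) = N(0.23) = 0.5910;  N(−d₁) = N(-0.01) = 0.4960
P = 279·0.9753·0.5910 − 274·0.9666·0.4960 = 160.8162 − 131.3648 = 29.4514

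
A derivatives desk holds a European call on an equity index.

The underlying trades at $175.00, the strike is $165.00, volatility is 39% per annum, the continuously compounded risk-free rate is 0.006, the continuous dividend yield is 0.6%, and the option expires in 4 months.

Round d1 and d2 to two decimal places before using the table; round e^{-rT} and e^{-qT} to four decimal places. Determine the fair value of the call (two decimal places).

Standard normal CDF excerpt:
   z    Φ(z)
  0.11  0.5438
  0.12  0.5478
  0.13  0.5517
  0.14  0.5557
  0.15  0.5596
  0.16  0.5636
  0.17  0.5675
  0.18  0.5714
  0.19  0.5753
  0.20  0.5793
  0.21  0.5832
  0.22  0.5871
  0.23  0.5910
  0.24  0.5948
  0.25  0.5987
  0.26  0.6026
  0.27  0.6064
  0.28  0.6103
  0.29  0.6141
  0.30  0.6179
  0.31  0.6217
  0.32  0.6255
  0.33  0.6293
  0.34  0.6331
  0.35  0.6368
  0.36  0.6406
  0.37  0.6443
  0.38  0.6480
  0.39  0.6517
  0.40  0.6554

$20.38

σ√T = 0.39·√0.3333 = 0.2252
d₁ = [ln(175/165) + (0.006 − 0.006 + 0.39²/2)·0.3333] / 0.2252 = [0.0588 + 0.0254] / 0.2252 = 0.3739 ≈ 0.37
d₂ = d₁ − σ√T = 0.3739 − 0.2252 = 0.1487 ≈ 0.15
exp(−qT) = exp(−0.006·0.3333) = 0.9980;  exp(−rT) = exp(−0.006·0.3333) = 0.9980
C = 175·0.9980·N(0.37) − 165·0.9980·N(0.15) = 175·0.9980·0.6443 − 165·0.9980·0.5596 = 112.5270 − 92.1493 = 20.3777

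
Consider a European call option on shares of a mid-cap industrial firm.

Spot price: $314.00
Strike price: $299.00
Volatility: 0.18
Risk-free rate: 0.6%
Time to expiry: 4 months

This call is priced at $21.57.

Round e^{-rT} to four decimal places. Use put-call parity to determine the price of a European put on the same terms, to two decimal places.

exp(−rT) = exp(−0.006·0.3333) = 0.9980
Put-call parity: C − P = S − K·e^(−rT) = 314 − 299·0.9980 = 314 − 298.4020 = 15.5980
P = C − (C − P) = 21.57 − (15.5980) = 5.9720

$5.97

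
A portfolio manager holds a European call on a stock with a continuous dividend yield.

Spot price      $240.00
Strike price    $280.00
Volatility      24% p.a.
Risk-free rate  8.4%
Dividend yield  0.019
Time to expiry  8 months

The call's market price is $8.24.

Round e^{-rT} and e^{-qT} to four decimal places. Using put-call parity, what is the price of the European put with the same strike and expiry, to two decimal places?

exp(−qT) = exp(−0.019·0.6667) = 0.9874;  exp(−rT) = exp(−0.084·0.6667) = 0.9455
Put-call parity: C − P = S·e^(−qT) − K·e^(−rT) = 240·0.9874 − 280·0.9455 = 236.9760 − 264.7400 = -27.7640
P = C − (C − P) = 8.24 − (-27.7640) = 36.0040

$36.00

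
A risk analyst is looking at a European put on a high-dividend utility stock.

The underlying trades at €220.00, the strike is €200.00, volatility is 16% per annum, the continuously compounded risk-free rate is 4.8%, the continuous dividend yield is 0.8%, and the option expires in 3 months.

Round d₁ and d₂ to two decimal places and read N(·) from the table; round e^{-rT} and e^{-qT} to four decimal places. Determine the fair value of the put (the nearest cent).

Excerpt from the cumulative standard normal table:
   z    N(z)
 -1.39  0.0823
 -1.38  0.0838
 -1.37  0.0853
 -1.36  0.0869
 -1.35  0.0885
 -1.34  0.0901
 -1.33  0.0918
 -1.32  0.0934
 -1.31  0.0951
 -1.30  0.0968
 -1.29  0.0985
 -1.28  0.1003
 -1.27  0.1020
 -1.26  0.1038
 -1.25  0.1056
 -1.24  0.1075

€0.74

T = 0.25;  σ√T = 0.0800
d₁ = [ln(220/200) + (0.048 − 0.008 + 0.16²/2)·0.25] / 0.0800 = [0.0953 + 0.0132] / 0.0800 = 1.3564 which rounds to 1.36
d₂ = d₁ − σ√T = 1.3564 − 0.0800 = 1.2764 which rounds to 1.28
e^(−qT) = e^(−0.008·0.25) = 0.9980;  e^(−rT) = e^(−0.048·0.25) = 0.9881
P = 200·0.9881·N(-1.28) − 220·0.9980·N(-1.36) = 200·0.9881·0.1003 − 220·0.9980·0.0869 = 19.8213 − 19.0798 = 0.7415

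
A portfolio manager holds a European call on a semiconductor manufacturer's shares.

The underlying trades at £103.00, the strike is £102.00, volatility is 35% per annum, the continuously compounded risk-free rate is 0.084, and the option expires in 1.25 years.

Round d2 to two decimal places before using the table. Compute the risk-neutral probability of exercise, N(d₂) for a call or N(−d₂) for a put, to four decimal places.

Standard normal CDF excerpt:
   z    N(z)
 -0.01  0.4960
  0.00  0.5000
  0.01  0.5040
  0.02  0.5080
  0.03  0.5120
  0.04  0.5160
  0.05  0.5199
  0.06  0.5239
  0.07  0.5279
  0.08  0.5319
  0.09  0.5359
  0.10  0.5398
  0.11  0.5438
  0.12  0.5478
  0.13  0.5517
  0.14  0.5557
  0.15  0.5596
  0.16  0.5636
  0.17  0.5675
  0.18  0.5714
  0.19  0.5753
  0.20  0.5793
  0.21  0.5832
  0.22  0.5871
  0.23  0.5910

σ√T = 0.35 × 1.1180 = 0.3913
d₁ = [ln(103/102) + (0.084 + 0.35²/2)·1.25] / 0.3913 = [0.0098 + 0.1816] / 0.3913 = 0.4889 → 0.49
d₂ = d₁ − σ√T = 0.4889 − 0.3913 = 0.0976 → 0.10
Risk-neutral Pr[S_T > K] = N(d₂) = N(0.10) = 0.5398

0.5398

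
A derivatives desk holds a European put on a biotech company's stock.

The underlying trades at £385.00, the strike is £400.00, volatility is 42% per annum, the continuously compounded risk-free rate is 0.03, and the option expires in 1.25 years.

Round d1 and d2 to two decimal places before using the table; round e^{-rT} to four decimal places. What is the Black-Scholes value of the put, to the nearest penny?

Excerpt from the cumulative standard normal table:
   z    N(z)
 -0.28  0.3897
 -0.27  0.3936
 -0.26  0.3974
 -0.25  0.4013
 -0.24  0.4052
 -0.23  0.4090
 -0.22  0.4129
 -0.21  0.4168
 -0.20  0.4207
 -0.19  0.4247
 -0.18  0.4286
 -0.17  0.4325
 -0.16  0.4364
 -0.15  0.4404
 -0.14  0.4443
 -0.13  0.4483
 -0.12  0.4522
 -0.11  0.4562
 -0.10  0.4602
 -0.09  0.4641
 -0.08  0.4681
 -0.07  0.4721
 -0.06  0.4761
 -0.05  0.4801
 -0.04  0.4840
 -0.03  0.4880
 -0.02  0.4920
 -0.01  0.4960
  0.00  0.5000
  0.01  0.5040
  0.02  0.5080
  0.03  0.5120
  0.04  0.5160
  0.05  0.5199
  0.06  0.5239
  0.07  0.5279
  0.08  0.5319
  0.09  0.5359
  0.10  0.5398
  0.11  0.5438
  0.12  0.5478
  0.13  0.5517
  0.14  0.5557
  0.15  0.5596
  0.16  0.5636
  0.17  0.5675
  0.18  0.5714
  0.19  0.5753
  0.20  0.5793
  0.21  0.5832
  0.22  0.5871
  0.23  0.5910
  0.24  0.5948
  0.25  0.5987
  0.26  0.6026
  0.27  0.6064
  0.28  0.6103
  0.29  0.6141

£71.70

σ√T = 0.42·√1.25 = 0.4696
ln(S/K) + (r + σ²/2)T = ln(385/400) + (0.03 + 0.42²/2)·1.25 = -0.0382 + 0.1477 = 0.1095
d₁ = 0.1095 / 0.4696 = 0.2333 ⇒ 0.23
d₂ = d₁ − σ√T = 0.2333 − 0.4696 = -0.2363 ⇒ -0.24
exp(−rT) = exp(−0.03·1.25) = 0.9632
P = 400·0.9632·N(0.24) − 385·N(-0.23) = 400·0.9632·0.5948 − 385·0.4090 = 229.1645 − 157.4650 = 71.6995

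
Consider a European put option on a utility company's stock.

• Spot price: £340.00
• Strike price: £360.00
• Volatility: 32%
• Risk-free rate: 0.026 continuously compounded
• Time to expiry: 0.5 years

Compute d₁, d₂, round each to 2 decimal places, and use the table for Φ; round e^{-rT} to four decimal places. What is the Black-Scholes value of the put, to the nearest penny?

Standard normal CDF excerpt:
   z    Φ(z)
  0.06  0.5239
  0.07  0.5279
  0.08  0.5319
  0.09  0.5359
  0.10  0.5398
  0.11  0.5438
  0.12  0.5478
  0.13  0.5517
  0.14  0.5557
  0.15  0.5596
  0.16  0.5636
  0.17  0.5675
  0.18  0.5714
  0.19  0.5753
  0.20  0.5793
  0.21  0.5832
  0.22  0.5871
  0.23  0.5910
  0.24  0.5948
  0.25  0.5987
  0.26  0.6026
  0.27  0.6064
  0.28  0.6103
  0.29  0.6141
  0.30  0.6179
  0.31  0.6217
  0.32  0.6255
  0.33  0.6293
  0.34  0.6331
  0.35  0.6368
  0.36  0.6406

σ√T = 0.32·√0.5 = 0.2263
d₁ = [ln(340/360) + (0.026 + ½·0.32²)·0.5] / (σ√T) = (-0.0572 + 0.0386) / 0.2263 = -0.0820 → -0.08
d₂ = -0.0820 − 0.2263 = -0.3083 → -0.31
e^(−rT) = e^(−0.026·0.5) = 0.9871
N(−d₂) = N(0.31) = 0.6217;  N(−d₁) = N(0.08) = 0.5319
P = 360·0.9871·0.6217 − 340·0.5319 = 220.9248 − 180.8460 = 40.0788

£40.08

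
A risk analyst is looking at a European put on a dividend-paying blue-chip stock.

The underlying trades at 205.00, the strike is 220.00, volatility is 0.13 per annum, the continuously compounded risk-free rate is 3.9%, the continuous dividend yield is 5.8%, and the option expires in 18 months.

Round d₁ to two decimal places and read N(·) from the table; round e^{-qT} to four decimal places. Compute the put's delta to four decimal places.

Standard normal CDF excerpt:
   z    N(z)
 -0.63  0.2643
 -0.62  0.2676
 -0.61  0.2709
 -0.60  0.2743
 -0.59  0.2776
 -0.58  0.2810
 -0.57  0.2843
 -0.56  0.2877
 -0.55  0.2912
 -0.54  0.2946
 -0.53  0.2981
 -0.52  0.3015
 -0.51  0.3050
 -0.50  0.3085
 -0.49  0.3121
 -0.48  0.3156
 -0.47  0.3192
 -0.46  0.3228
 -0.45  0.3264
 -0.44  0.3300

σ√T = 0.13·√1.5 = 0.1592
d₁ = [ln(205/220) + (0.039 − 0.058 + 0.13²/2)·1.5] / 0.1592 = [-0.0706 − 0.0158] / 0.1592 = -0.5429 ⇒ -0.54
N(d₁) = N(-0.54) = 0.2946
Δ_put = exp(−qT)·(N(d₁) − 1) = 0.9167·(0.2946 − 1) = -0.6466

-0.6466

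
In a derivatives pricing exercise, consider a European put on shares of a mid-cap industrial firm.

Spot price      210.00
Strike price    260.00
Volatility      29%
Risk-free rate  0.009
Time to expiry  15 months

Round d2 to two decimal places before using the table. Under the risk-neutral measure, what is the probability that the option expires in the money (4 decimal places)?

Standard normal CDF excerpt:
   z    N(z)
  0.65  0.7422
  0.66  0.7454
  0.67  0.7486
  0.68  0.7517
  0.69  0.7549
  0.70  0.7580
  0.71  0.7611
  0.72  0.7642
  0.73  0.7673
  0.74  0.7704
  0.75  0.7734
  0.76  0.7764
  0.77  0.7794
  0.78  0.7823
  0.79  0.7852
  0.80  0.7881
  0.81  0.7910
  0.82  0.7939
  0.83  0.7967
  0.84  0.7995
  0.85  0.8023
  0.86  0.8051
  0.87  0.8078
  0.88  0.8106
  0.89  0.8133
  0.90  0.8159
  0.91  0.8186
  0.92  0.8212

0.7852

T = 1.25;  σ√T = 0.3242
d₁ = [ln(210/260) + (0.009 + 0.29²/2)·1.25] / 0.3242 = [-0.2136 + 0.0638] / 0.3242 = -0.4619 ≈ -0.46
d₂ = d₁ − σ√T = -0.4619 − 0.3242 = -0.7861 ≈ -0.79
Risk-neutral Pr[S_T < K] = N(−d₂) = N(0.79) = 0.7852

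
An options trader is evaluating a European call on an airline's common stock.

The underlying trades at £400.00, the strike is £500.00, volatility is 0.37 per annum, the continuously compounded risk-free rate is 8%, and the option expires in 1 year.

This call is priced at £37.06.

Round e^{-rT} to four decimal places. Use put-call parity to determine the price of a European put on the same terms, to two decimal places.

e^(−rT) = e^(−0.08·1) = 0.9231
Put-call parity: C − P = S − K·e^(−rT) = 400 − 500·0.9231 = 400 − 461.5500 = -61.5500
P = C − (C − P) = 37.06 − (-61.5500) = 98.6100

£98.61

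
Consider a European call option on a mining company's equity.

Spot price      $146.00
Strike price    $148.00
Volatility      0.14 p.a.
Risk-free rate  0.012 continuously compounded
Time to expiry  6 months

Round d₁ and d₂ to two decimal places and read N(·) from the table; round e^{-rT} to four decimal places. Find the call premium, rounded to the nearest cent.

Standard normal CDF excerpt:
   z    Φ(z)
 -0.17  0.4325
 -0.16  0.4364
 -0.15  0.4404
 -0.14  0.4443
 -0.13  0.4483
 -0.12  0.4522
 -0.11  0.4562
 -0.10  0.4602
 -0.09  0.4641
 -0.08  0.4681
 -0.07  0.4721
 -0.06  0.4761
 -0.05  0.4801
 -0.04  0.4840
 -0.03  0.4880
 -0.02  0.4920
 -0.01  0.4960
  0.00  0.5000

$5.30

σ√T = 0.14 × 0.7071 = 0.0990
d₁ = [ln(146/148) + (0.012 + ½·0.14²)·0.5] / (σ√T) = (-0.0136 + 0.0109) / 0.0990 = -0.0273 → -0.03
d₂ = -0.0273 − 0.0990 = -0.1263 → -0.13
exp(−rT) = exp(−0.012·0.5) = 0.9940
N(d₁) = N(-0.03) = 0.4880;  N(d₂) = N(-0.13) = 0.4483
C = 146·0.4880 − 148·0.9940·0.4483 = 71.2480 − 65.9503 = 5.2977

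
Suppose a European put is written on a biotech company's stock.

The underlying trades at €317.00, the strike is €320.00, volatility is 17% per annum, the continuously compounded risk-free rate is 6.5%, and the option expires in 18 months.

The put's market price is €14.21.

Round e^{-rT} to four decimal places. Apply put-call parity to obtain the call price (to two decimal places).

exp(−rT) = exp(−0.065·1.5) = 0.9071
Put-call parity: C − P = S − K·e^(−rT) = 317 − 320·0.9071 = 317 − 290.2720 = 26.7280
C = P + (C − P) = 14.21 + (26.7280) = 40.9380

€40.94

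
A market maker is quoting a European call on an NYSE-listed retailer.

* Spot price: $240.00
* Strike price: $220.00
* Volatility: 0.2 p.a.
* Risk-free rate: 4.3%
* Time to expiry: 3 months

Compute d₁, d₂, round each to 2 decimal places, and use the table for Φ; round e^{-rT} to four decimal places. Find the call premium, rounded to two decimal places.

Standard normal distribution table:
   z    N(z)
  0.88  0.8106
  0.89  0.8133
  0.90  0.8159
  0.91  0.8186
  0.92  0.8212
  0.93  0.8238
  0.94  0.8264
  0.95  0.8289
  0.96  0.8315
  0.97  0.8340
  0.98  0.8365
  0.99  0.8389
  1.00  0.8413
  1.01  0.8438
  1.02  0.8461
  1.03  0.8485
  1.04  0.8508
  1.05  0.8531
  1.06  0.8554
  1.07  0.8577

$24.34

σ√T = 0.2·√0.25 = 0.1000
d₁ = [ln(240/220) + (0.043 + 0.2²/2)·0.25] / 0.1000 = [0.0870 + 0.0158] / 0.1000 = 1.0276 ≈ 1.03
d₂ = d₁ − σ√T = 1.0276 − 0.1000 = 0.9276 ≈ 0.93
exp(−rT) = exp(−0.043·0.25) = 0.9893
C = 240·N(1.03) − 220·0.9893·N(0.93) = 240·0.8485 − 220·0.9893·0.8238 = 203.6400 − 179.2968 = 24.3432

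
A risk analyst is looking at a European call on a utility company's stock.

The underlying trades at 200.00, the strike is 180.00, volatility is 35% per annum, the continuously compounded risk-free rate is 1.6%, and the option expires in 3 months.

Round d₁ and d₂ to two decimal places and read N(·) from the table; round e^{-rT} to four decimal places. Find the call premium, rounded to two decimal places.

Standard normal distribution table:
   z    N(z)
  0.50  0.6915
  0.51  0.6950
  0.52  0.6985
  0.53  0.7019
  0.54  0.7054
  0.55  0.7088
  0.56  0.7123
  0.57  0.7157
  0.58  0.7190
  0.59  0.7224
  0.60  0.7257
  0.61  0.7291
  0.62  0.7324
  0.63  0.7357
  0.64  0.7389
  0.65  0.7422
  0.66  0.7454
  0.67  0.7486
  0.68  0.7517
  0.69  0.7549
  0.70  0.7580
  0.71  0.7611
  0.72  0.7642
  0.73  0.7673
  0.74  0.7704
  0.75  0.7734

T = 0.25;  σ√T = 0.1750
d₁ = [ln(200/180) + (0.016 + 0.35²/2)·0.25] / 0.1750 = [0.1054 + 0.0193] / 0.1750 = 0.7124 ⇒ 0.71
d₂ = d₁ − σ√T = 0.7124 − 0.1750 = 0.5374 ⇒ 0.54
e^(−rT) = e^(−0.016·0.25) = 0.9960
N(d₁) = N(0.71) = 0.7611;  N(d₂) = N(0.54) = 0.7054
C = 200·0.7611 − 180·0.9960·0.7054 = 152.2200 − 126.4641 = 25.7559

25.76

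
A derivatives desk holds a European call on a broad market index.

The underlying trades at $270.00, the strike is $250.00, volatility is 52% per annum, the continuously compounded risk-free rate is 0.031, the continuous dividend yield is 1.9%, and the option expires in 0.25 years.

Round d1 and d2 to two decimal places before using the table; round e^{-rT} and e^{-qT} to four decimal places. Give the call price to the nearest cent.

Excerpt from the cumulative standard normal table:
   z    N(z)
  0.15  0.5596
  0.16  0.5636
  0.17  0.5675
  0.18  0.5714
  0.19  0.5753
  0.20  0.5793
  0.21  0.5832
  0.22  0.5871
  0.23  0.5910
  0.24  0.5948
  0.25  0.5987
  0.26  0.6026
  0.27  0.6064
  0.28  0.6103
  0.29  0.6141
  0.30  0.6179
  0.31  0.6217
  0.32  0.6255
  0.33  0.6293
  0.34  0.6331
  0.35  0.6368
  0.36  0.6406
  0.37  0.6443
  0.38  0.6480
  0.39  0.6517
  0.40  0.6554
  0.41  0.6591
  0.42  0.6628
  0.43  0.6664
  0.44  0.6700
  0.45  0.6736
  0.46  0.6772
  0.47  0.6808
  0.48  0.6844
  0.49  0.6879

$38.30

σ√T = 0.52·√0.25 = 0.2600
ln(S/K) + (r − q + σ²/2)T = ln(270/250) + (0.031 − 0.019 + 0.52²/2)·0.25 = 0.0770 + 0.0368 = 0.1138
d₁ = 0.1138 / 0.2600 = 0.4375 which rounds to 0.44
d₂ = d₁ − σ√T = 0.4375 − 0.2600 = 0.1775 which rounds to 0.18
exp(−qT) = exp(−0.019·0.25) = 0.9953;  exp(−rT) = exp(−0.031·0.25) = 0.9923
C = 270·0.9953·N(0.44) − 250·0.9923·N(0.18) = 270·0.9953·0.6700 − 250·0.9923·0.5714 = 180.0498 − 141.7501 = 38.2997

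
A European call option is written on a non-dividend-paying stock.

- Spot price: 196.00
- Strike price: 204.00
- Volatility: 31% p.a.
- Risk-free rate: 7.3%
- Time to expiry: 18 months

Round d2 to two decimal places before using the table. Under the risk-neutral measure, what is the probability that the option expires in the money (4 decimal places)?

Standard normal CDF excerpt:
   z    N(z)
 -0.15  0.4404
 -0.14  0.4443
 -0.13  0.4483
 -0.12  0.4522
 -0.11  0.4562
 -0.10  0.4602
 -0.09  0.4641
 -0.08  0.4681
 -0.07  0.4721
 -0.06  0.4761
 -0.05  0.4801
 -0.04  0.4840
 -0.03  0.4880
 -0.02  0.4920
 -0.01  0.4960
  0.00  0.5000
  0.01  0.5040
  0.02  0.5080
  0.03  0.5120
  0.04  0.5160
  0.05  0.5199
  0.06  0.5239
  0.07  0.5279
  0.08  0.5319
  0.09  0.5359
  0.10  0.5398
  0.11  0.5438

σ√T = 0.31·√1.5 = 0.3797
ln(S/K) + (r + σ²/2)T = ln(196/204) + (0.073 + 0.31²/2)·1.5 = -0.0400 + 0.1816 = 0.1416
d₁ = 0.1416 / 0.3797 = 0.3729 ≈ 0.37
d₂ = d₁ − σ√T = 0.3729 − 0.3797 = -0.0068 ≈ -0.01
Pr(exercise) under Q = N(d₂) = 0.4960

0.4960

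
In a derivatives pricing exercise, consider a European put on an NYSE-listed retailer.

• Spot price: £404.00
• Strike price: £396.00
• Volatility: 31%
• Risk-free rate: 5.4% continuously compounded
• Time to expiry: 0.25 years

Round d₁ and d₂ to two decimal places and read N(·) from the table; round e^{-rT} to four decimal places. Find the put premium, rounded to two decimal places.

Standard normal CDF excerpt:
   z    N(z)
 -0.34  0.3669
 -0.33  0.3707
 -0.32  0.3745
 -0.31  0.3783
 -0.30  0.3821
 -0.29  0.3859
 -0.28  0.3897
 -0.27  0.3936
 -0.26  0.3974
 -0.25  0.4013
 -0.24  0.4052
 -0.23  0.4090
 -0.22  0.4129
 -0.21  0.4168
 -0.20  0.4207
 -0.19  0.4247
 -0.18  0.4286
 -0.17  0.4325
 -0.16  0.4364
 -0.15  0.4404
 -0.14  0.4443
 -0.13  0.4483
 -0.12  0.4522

£17.68

σ√T = 0.31 × 0.5000 = 0.1550
d₁ = [ln(404/396) + (0.054 + 0.31²/2)·0.25] / 0.1550 = [0.0200 + 0.0255] / 0.1550 = 0.2936 → 0.29
d₂ = d₁ − σ√T = 0.2936 − 0.1550 = 0.1386 → 0.14
e^(−rT) = e^(−0.054·0.25) = 0.9866
P = 396·0.9866·N(-0.14) − 404·N(-0.29) = 396·0.9866·0.4443 − 404·0.3859 = 173.5852 − 155.9036 = 17.6816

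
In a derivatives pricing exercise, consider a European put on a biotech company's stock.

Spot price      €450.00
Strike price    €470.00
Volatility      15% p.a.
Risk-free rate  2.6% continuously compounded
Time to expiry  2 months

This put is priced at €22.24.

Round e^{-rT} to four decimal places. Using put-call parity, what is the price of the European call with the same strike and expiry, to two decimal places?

e^(−rT) = e^(−0.026·0.1667) = 0.9957
Put-call parity: C − P = S − K·e^(−rT) = 450 − 470·0.9957 = 450 − 467.9790 = -17.9790
C = P + (C − P) = 22.24 + (-17.9790) = 4.2610

€4.26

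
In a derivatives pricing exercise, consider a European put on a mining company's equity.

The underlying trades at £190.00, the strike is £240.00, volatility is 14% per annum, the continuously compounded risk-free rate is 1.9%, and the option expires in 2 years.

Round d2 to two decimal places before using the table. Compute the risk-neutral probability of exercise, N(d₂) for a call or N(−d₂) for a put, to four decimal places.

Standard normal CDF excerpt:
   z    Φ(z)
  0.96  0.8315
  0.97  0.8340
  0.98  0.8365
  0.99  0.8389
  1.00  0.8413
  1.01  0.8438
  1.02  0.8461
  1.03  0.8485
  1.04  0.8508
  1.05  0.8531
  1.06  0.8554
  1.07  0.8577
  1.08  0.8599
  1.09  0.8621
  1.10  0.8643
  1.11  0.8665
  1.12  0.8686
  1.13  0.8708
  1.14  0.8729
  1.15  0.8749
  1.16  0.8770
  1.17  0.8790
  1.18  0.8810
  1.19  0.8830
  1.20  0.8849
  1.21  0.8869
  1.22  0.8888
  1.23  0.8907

0.8621

σ√T = 0.14·√2 = 0.1980
ln(S/K) + (r + σ²/2)T = ln(190/240) + (0.019 + 0.14²/2)·2 = -0.2336 + 0.0576 = -0.1760
d₁ = -0.1760 / 0.1980 = -0.8890 → -0.89
d₂ = d₁ − σ√T = -0.8890 − 0.1980 = -1.0870 → -1.09
Risk-neutral Pr[S_T < K] = N(−d₂) = N(1.09) = 0.8621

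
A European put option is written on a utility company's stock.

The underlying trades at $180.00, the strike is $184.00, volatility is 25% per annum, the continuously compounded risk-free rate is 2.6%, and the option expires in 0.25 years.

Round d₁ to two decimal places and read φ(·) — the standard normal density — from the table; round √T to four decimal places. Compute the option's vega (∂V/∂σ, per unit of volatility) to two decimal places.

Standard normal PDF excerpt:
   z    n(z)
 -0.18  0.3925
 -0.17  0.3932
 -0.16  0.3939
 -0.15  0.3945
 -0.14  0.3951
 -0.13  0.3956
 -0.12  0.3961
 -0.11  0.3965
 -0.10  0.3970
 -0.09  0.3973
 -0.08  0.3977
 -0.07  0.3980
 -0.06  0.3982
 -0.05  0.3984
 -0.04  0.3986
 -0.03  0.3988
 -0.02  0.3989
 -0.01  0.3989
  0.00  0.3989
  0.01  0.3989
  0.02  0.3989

35.84

σ√T = 0.25·√0.25 = 0.1250
d₁ = [ln(180/184) + (0.026 + 0.25²/2)·0.25] / 0.1250 = [-0.0220 + 0.0143] / 0.1250 = -0.0613 which rounds to -0.06
√T = √0.25 = 0.5000
φ(d₁) = φ(-0.06) = 0.3982
vega = S·φ(d₁)·√T = 180·0.3982·0.5000 = 35.8380
(Vega is the same for a European call and put with the same parameters.)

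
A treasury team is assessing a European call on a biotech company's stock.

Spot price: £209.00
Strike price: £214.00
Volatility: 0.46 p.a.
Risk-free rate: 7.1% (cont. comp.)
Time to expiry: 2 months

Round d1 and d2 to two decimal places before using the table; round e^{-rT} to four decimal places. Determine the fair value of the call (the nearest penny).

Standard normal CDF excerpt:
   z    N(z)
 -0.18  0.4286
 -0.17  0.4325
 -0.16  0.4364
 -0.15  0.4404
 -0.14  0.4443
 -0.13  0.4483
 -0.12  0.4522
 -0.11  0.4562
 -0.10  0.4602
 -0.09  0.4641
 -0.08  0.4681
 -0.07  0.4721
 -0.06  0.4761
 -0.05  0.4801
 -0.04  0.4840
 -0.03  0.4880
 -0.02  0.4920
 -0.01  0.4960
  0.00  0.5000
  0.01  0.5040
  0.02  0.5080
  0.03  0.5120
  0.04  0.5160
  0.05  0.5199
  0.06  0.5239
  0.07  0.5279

£14.72

σ√T = 0.46 × 0.4082 = 0.1878
d₁ = [ln(209/214) + (0.071 + 0.46²/2)·0.1667] / 0.1878 = [-0.0236 + 0.0295] / 0.1878 = 0.0310 ≈ 0.03
d₂ = d₁ − σ√T = 0.0310 − 0.1878 = -0.1568 ≈ -0.16
e^(−rT) = e^(−0.071·0.1667) = 0.9882
N(d₁) = N(0.03) = 0.5120;  N(d₂) = N(-0.16) = 0.4364
C = 209·0.5120 − 214·0.9882·0.4364 = 107.0080 − 92.2876 = 14.7204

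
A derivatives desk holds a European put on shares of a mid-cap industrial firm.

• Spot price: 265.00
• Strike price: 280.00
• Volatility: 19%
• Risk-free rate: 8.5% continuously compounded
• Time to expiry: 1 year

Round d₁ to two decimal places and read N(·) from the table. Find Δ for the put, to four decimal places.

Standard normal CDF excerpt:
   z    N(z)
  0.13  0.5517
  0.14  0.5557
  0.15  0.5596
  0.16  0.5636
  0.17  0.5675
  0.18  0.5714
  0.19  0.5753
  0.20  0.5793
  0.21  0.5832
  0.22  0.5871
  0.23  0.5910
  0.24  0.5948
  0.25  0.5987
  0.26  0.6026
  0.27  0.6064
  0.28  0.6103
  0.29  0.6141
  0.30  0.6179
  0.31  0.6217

T = 1;  σ√T = 0.1900
d₁ = [ln(265/280) + (0.085 + ½·0.19²)·1] / (σ√T) = (-0.0551 + 0.1031) / 0.1900 = 0.2526 ≈ 0.25
N(d₁) = N(0.25) = 0.5987
Δ_put = N(d₁) − 1 = 0.5987 − 1 = -0.4013

-0.4013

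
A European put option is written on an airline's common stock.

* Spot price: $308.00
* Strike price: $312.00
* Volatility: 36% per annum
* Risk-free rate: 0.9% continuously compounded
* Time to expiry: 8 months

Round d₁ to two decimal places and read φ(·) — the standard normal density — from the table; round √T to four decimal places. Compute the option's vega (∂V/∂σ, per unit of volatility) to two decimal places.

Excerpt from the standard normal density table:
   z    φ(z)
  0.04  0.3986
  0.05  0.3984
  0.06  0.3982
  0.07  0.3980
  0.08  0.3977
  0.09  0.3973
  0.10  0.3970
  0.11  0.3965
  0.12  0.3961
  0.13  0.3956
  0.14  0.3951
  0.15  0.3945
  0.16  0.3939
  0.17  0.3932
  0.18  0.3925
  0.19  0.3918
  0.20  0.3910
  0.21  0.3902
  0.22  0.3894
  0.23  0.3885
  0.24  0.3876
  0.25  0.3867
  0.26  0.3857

σ√T = 0.36 × 0.8165 = 0.2939
d₁ = [ln(308/312) + (0.009 + 0.36²/2)·0.6667] / 0.2939 = [-0.0129 + 0.0492] / 0.2939 = 0.1235 which rounds to 0.12
√T = √0.6667 = 0.8165
φ(d₁) = φ(0.12) = 0.3961
vega = S·φ(d₁)·√T = 308·0.3961·0.8165 = 99.6120
(Vega is the same for a European call and put with the same parameters.)

99.61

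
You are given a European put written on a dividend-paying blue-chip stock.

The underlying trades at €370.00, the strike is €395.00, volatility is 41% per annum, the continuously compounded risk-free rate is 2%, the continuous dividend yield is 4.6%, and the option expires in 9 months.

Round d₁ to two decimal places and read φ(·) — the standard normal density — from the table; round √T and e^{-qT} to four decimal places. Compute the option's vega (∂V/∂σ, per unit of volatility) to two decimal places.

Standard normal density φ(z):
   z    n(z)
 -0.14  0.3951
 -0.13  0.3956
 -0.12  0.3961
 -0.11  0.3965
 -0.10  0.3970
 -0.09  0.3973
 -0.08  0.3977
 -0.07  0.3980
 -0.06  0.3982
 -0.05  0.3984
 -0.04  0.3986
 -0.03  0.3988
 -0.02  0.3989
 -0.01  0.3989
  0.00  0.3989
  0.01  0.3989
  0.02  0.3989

123.27

σ√T = 0.41 × 0.8660 = 0.3551
ln(S/K) + (r − q + σ²/2)T = ln(370/395) + (0.02 − 0.046 + 0.41²/2)·0.75 = -0.0654 + 0.0435 = -0.0218
d₁ = -0.0218 / 0.3551 = -0.0615 ≈ -0.06
√T = √0.75 = 0.8660
φ(d₁) = φ(-0.06) = 0.3982
exp(−qT) = exp(−0.046·0.75) = 0.9661
vega = S·exp(−qT)·φ(d₁)·√T = 370·0.9661·0.3982·0.8660 = 123.2659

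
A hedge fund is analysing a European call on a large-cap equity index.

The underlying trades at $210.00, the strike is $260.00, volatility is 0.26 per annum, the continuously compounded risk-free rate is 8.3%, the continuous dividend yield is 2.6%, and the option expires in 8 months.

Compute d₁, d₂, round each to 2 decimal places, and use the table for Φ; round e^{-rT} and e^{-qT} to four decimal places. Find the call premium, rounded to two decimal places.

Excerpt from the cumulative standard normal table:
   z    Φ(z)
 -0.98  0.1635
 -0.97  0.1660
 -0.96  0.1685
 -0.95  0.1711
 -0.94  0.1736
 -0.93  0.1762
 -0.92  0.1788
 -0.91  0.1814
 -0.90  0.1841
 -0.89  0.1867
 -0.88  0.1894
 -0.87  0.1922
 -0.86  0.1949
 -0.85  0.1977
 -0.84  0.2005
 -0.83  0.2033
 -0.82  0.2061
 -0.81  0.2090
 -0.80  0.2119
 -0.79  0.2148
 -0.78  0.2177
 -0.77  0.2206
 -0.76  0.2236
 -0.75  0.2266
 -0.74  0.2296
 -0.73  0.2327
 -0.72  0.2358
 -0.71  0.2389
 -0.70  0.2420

T = 0.6667;  σ√T = 0.2123
d₁ = [ln(210/260) + (0.083 − 0.026 + ½·0.26²)·0.6667] / (σ√T) = (-0.2136 + 0.0605) / 0.2123 = -0.7209 → -0.72
d₂ = -0.7209 − 0.2123 = -0.9332 → -0.93
e^(−qT) = e^(−0.026·0.6667) = 0.9828;  e^(−rT) = e^(−0.083·0.6667) = 0.9462
N(d₁) = N(-0.72) = 0.2358;  N(d₂) = N(-0.93) = 0.1762
C = 210·0.9828·0.2358 − 260·0.9462·0.1762 = 48.6663 − 43.3473 = 5.3190

$5.32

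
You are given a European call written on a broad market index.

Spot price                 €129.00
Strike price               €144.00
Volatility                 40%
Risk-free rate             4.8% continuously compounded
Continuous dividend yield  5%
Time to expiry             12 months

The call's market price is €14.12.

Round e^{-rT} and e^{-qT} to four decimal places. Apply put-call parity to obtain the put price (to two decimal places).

e^(−qT) = e^(−0.05·1) = 0.9512;  e^(−rT) = e^(−0.048·1) = 0.9531
Put-call parity: C − P = S·e^(−qT) − K·e^(−rT) = 129·0.9512 − 144·0.9531 = 122.7048 − 137.2464 = -14.5416
P = C − (C − P) = 14.12 − (-14.5416) = 28.6616

€28.66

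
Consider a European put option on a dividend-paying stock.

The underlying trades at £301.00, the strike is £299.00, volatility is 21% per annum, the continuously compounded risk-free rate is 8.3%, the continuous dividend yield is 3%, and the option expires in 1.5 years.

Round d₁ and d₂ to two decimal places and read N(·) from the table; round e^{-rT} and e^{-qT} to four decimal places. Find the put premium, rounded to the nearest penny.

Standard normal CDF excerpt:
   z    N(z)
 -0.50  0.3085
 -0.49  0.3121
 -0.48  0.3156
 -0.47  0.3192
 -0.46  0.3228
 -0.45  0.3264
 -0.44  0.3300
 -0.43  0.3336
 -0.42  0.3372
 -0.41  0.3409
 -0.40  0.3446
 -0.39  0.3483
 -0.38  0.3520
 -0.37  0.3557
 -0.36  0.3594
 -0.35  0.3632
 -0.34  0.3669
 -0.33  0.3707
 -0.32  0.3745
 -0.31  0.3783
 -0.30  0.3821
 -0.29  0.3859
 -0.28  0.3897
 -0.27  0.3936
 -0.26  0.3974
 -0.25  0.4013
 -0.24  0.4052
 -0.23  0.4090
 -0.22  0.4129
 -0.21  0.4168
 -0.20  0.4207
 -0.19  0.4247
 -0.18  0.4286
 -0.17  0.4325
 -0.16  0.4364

£17.14

σ√T = 0.21 × 1.2247 = 0.2572
ln(S/K) + (r − q + σ²/2)T = ln(301/299) + (0.083 − 0.03 + 0.21²/2)·1.5 = 0.0067 + 0.1126 = 0.1192
d₁ = 0.1192 / 0.2572 = 0.4636 ⇒ 0.46
d₂ = d₁ − σ√T = 0.4636 − 0.2572 = 0.2064 ⇒ 0.21
exp(−qT) = exp(−0.03·1.5) = 0.9560;  exp(−rT) = exp(−0.083·1.5) = 0.8829
N(−d₂) = N(-0.21) = 0.4168;  N(−d₁) = N(-0.46) = 0.3228
P = 299·0.8829·0.4168 − 301·0.9560·0.3228 = 110.0298 − 92.8876 = 17.1422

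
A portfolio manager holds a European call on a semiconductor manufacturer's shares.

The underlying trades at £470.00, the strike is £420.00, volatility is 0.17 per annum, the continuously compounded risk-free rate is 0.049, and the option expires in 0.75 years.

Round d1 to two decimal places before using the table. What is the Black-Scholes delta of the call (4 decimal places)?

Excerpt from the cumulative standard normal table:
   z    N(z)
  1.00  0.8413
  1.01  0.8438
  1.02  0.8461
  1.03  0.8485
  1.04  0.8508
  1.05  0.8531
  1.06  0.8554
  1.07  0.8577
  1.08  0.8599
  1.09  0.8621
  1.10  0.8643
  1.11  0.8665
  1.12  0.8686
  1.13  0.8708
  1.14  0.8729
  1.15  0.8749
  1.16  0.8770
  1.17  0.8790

0.8621

T = 0.75;  σ√T = 0.1472
d₁ = [ln(470/420) + (0.049 + 0.17²/2)·0.75] / 0.1472 = [0.1125 + 0.0476] / 0.1472 = 1.0872 ≈ 1.09
N(d₁) = N(1.09) = 0.8621
Δ_call = N(d₁) = 0.8621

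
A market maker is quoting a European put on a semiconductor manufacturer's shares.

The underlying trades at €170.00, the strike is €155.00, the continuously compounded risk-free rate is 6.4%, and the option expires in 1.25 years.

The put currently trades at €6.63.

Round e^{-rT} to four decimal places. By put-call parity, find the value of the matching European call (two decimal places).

exp(−rT) = exp(−0.064·1.25) = 0.9231
Put-call parity: C − P = S − K·e^(−rT) = 170 − 155·0.9231 = 170 − 143.0805 = 26.9195
C = P + (C − P) = 6.63 + (26.9195) = 33.5495

€33.55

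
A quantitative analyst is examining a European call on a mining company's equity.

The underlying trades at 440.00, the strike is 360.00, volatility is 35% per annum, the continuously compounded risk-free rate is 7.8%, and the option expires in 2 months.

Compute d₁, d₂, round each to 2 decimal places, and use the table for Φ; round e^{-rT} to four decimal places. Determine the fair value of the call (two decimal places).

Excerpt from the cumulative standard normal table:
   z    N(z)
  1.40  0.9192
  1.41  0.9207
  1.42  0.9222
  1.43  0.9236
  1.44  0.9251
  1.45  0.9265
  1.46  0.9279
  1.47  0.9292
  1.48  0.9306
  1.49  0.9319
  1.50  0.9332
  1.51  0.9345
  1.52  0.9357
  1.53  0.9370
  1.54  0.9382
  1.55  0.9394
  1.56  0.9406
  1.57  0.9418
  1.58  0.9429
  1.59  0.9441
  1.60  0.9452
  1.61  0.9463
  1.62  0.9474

86.68

T = 0.1667;  σ√T = 0.1429
d₁ = [ln(440/360) + (0.078 + 0.35²/2)·0.1667] / 0.1429 = [0.2007 + 0.0232] / 0.1429 = 1.5668 which rounds to 1.57
d₂ = d₁ − σ√T = 1.5668 − 0.1429 = 1.4239 which rounds to 1.42
exp(−rT) = exp(−0.078·0.1667) = 0.9871
C = 440·N(1.57) − 360·0.9871·N(1.42) = 440·0.9418 − 360·0.9871·0.9222 = 414.3920 − 327.7093 = 86.6827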